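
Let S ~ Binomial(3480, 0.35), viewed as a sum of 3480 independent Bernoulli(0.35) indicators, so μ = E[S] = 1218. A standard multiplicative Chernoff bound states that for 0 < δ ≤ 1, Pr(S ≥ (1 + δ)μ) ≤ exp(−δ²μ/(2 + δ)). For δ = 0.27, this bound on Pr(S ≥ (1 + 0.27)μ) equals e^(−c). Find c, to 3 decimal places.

39.116

c = δ²μ/(2 + δ) = 0.27²·1218/(2 + 0.27) = 39.1155.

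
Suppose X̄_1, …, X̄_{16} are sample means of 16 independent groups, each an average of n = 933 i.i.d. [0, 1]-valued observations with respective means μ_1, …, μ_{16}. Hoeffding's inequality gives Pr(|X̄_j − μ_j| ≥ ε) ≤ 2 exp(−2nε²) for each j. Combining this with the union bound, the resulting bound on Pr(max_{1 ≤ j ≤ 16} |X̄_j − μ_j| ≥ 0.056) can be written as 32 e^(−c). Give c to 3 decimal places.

Union bound over the 16 events: Pr(max_{1 ≤ j ≤ 16} |X̄_j − μ_j| ≥ 0.056) ≤ 16·2·exp(−2nε²) = 32 exp(−2·933·0.056²).
So c = 2·933·0.056² = 5.8518.

5.852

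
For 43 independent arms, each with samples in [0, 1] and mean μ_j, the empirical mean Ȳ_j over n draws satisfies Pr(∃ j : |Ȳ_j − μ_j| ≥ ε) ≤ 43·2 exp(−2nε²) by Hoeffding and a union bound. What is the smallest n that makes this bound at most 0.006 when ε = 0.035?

Need 2·43·exp(−2nε²) ≤ 0.006, i.e. exp(−2nε²) ≤ 0.006/86.
So 2nε² ≥ ln(86/0.006) = 9.570343.
Hence n ≥ 9.570343/(2·0.035²) = 3906.262.
The smallest integer n is 3907.

3907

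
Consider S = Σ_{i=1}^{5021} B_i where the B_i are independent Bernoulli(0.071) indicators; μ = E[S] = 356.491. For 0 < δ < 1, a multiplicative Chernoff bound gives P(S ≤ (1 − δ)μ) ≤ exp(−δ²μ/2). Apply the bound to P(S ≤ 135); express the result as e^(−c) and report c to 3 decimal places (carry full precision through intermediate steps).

68.807

Write 135 = (1 − δ)μ, so δ = 1 − 135/356.491 = 0.6213088…
Then the exponent is δ²μ/2 = (μ − 135)²/(2μ) = 68.807155.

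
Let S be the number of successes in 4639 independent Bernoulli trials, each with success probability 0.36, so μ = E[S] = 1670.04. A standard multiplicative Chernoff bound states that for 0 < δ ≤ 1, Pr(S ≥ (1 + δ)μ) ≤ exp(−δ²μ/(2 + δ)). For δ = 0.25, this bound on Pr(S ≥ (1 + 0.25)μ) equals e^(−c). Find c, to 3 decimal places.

46.390

c = δ²μ/(2 + δ) = 0.25²·1670.04/(2 + 0.25) = 46.3900.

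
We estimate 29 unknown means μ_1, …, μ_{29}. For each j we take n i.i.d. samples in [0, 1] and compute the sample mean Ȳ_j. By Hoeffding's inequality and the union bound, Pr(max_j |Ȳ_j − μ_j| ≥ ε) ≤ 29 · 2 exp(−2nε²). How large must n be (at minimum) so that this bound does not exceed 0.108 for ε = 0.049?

1310

Need 2·29·exp(−2nε²) ≤ 0.108, i.e. exp(−2nε²) ≤ 0.108/58.
So 2nε² ≥ ln(58/0.108) = 6.286067.
Hence n ≥ 6.286067/(2·0.049²) = 1309.052.
The smallest integer n is 1310.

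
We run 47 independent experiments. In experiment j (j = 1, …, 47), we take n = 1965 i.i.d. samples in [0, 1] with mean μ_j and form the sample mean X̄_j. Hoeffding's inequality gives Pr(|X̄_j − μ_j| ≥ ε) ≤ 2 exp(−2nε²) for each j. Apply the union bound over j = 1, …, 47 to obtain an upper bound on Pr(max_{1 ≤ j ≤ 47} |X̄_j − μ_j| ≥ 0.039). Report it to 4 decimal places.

Per-experiment Hoeffding bound: 2·exp(−2·1965·0.039²) = 2·exp(−5.97753) = 0.0050702.
Union bound over 47 events: 47·0.0050702 = 0.23830.

0.2383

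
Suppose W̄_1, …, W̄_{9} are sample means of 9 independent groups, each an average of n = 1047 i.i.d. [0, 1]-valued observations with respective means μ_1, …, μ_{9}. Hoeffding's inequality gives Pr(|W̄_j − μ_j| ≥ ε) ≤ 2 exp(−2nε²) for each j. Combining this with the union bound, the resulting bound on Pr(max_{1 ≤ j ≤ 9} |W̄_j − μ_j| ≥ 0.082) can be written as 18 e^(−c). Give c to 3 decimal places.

14.080

Union bound over the 9 events: Pr(max_{1 ≤ j ≤ 9} |W̄_j − μ_j| ≥ 0.082) ≤ 9·2·exp(−2nε²) = 18 exp(−2·1047·0.082²).
So c = 2·1047·0.082² = 14.0801.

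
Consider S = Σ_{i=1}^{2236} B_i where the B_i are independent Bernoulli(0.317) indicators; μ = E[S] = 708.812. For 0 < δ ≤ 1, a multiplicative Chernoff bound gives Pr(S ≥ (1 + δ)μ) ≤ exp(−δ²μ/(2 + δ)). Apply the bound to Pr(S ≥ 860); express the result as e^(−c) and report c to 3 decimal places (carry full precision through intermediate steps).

14.570

Write 860 = (1 + δ)μ, so δ = 860/708.812 − 1 = 0.2132977…
Then the exponent is δ²μ/(2 + δ) = (860 − μ)² / (μ·(2 + δ)) = 14.570141.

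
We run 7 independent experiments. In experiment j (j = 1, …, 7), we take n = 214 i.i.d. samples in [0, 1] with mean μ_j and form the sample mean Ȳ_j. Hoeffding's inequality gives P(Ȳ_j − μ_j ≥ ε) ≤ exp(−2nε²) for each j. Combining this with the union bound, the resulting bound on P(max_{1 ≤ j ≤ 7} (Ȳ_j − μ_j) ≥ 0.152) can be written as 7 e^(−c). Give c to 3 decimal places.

9.889

Union bound over the 7 events: P(max_{1 ≤ j ≤ 7} (Ȳ_j − μ_j) ≥ 0.152) ≤ 7·exp(−2nε²) = 7 exp(−2·214·0.152²).
So c = 2·214·0.152² = 9.8885.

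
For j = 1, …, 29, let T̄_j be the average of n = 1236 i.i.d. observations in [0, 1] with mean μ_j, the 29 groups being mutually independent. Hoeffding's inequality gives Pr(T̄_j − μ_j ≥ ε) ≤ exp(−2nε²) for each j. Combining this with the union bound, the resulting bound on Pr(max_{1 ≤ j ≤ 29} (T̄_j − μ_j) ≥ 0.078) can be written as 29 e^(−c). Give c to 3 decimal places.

15.040

Union bound over the 29 events: Pr(max_{1 ≤ j ≤ 29} (T̄_j − μ_j) ≥ 0.078) ≤ 29·exp(−2nε²) = 29 exp(−2·1236·0.078²).
So c = 2·1236·0.078² = 15.0396.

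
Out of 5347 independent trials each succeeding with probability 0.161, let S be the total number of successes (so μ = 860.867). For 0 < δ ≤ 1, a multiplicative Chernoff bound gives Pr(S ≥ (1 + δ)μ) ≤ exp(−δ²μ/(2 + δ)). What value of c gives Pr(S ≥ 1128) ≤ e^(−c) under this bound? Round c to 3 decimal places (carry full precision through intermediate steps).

Write 1128 = (1 + δ)μ, so δ = 1128/860.867 − 1 = 0.3103069…
Then the exponent is δ²μ/(2 + δ) = (1128 − μ)² / (μ·(2 + δ)) = 35.879744.

35.880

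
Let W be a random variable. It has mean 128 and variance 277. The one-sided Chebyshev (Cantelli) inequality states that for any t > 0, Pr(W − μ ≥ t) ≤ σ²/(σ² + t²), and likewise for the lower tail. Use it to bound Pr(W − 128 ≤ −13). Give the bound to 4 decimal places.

0.6211

Here σ² = 277 and t = 13, so σ² + t² = 446.
Cantelli's bound: 277/446 = 0.6211.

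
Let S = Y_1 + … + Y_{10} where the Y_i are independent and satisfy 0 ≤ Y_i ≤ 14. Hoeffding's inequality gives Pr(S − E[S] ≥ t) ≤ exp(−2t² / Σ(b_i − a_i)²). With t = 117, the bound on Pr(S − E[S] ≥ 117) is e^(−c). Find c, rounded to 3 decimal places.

Σ(b_i − a_i)² = 10·(14)² = 1960.
c = 2t²/1960 = 2·117²/1960 = 13.9684.

13.968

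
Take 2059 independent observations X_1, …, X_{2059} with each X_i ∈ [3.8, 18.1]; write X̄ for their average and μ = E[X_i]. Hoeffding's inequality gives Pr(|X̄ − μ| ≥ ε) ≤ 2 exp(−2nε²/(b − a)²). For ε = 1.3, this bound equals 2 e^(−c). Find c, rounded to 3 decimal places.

34.033

c = 2nε²/(b − a)² = 2·2059·1.3² / 14.3² = 34.0331.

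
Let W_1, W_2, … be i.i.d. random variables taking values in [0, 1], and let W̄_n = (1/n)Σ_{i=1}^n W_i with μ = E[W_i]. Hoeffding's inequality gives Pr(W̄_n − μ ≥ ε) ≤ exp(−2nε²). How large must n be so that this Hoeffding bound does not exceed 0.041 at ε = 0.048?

Require exp(−2nε²) ≤ 0.041, i.e. 2nε² ≥ ln(1/0.041) = 3.194183.
So n ≥ 3.194183 / (2·0.048²) = 693.182.
The smallest integer n is 694.

694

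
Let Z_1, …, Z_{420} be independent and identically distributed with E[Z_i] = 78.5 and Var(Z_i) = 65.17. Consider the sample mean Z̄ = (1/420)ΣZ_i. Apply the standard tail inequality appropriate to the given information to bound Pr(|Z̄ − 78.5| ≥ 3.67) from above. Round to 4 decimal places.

0.0115

With mean and variance of each term known, Chebyshev's inequality bounds the deviation of the sum (or sample mean).
Var(Z̄) = Var(Z_i)/n = 65.17/420 = 0.15517.
Chebyshev: Pr(|Z̄ − 78.5| ≥ 3.67) ≤ Var(Z̄)/(3.67)² = 65.17/(420·3.67²) = 0.0115.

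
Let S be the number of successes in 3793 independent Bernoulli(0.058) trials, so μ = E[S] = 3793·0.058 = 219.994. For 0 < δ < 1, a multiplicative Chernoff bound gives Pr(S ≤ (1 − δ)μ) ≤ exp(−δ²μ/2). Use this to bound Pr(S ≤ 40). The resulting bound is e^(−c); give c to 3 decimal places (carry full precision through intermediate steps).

73.633

Write 40 = (1 − δ)μ, so δ = 1 − 40/219.994 = 0.8181769…
Then the exponent is δ²μ/2 = (μ − 40)²/(2μ) = 73.633463.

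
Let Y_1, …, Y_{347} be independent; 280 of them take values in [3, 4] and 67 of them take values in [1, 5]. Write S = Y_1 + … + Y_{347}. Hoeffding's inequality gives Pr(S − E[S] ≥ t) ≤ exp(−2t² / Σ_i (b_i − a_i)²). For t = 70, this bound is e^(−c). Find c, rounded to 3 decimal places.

Σ(b_i − a_i)² = 280·1² + 67·4² = 1352.
c = 2t² / 1352 = 2·70² / 1352 = 7.2485.

7.249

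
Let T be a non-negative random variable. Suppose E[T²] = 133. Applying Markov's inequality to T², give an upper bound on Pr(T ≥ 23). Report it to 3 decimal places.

Since T ≥ 0, the event {T ≥ 23} is the same as {T² ≥ 529}.
Markov's inequality applied to T² gives Pr(T² ≥ 529) ≤ E[T²]/529 = 133/529 = 0.2514.

0.251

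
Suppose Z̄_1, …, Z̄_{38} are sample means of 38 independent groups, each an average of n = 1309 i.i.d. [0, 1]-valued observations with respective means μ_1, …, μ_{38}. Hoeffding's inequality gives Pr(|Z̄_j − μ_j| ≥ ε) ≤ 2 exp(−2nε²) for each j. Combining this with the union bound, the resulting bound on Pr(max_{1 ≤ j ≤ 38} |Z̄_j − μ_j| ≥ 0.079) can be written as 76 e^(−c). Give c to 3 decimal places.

16.339

Union bound over the 38 events: Pr(max_{1 ≤ j ≤ 38} |Z̄_j − μ_j| ≥ 0.079) ≤ 38·2·exp(−2nε²) = 76 exp(−2·1309·0.079²).
So c = 2·1309·0.079² = 16.3389.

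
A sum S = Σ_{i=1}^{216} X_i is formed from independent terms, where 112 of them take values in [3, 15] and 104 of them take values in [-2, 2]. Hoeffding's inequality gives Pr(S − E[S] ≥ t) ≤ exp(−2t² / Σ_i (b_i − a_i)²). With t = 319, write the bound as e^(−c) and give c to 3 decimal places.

Σ(b_i − a_i)² = 112·12² + 104·4² = 17792.
c = 2t² / 17792 = 2·319² / 17792 = 11.4390.

11.439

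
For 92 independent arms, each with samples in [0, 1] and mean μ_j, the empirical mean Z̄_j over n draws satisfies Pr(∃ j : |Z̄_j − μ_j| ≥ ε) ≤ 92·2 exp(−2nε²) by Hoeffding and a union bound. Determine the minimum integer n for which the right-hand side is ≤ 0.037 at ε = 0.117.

Need 2·92·exp(−2nε²) ≤ 0.037, i.e. exp(−2nε²) ≤ 0.037/184.
So 2nε² ≥ ln(184/0.037) = 8.511773.
Hence n ≥ 8.511773/(2·0.117²) = 310.898.
The smallest integer n is 311.

311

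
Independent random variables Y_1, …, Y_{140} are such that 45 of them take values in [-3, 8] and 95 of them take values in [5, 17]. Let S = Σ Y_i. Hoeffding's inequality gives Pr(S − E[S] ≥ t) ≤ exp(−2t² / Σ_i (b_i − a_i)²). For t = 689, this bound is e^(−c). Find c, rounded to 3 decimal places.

49.644

Σ(b_i − a_i)² = 45·11² + 95·12² = 19125.
c = 2t² / 19125 = 2·689² / 19125 = 49.6440.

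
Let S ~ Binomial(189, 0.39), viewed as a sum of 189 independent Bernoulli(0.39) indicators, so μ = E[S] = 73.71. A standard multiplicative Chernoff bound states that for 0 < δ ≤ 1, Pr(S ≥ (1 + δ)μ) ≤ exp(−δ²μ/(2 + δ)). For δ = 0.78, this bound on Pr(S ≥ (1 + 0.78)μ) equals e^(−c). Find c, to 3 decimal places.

16.131

c = δ²μ/(2 + δ) = 0.78²·73.71/(2 + 0.78) = 16.1314.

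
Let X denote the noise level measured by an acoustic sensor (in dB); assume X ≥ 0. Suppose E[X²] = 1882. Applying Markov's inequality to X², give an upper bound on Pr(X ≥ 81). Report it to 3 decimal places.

0.287

Since X ≥ 0, the event {X ≥ 81} is the same as {X² ≥ 6561}.
Markov's inequality applied to X² gives Pr(X² ≥ 6561) ≤ E[X²]/6561 = 1882/6561 = 0.2868.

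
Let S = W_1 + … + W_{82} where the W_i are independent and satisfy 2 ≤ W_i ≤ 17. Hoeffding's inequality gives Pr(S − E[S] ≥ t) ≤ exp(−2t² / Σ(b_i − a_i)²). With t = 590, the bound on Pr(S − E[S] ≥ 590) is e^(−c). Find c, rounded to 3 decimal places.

Σ(b_i − a_i)² = 82·(15)² = 18450.
c = 2t²/18450 = 2·590²/18450 = 37.7344.

37.734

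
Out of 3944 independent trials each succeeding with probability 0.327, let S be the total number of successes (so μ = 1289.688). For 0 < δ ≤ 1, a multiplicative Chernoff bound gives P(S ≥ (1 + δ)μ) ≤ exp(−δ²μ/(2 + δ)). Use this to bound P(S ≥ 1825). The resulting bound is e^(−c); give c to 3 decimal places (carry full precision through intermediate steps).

92.002

Write 1825 = (1 + δ)μ, so δ = 1825/1289.688 − 1 = 0.4150709…
Then the exponent is δ²μ/(2 + δ) = (1825 − μ)² / (μ·(2 + δ)) = 92.002453.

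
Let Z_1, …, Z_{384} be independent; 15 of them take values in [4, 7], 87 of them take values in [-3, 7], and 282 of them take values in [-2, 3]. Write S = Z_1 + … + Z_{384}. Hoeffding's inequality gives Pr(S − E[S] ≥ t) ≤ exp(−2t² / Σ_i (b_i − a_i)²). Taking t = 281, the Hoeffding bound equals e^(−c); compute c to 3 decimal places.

Σ(b_i − a_i)² = 15·3² + 87·10² + 282·5² = 15885.
c = 2t² / 15885 = 2·281² / 15885 = 9.9416.

9.942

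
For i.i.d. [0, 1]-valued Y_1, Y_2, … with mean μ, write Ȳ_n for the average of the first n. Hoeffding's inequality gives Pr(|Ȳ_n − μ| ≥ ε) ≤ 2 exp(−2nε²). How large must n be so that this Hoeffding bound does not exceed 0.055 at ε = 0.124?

117

Require 2·exp(−2nε²) ≤ 0.055, i.e. 2nε² ≥ ln(2/0.055) = 3.593569.
So n ≥ 3.593569 / (2·0.124²) = 116.856.
The smallest integer n is 117.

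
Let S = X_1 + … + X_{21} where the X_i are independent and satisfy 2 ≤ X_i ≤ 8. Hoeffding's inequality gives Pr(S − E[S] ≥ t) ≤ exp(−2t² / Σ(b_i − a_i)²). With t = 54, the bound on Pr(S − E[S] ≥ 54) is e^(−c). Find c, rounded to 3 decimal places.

Σ(b_i − a_i)² = 21·(6)² = 756.
c = 2t²/756 = 2·54²/756 = 7.7143.

7.714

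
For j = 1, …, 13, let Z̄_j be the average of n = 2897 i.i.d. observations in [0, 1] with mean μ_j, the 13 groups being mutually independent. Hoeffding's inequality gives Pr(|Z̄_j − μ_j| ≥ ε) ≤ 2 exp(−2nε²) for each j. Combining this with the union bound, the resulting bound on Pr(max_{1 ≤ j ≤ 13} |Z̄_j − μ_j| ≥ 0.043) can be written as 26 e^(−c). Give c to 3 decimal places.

10.713

Union bound over the 13 events: Pr(max_{1 ≤ j ≤ 13} |Z̄_j − μ_j| ≥ 0.043) ≤ 13·2·exp(−2nε²) = 26 exp(−2·2897·0.043²).
So c = 2·2897·0.043² = 10.7131.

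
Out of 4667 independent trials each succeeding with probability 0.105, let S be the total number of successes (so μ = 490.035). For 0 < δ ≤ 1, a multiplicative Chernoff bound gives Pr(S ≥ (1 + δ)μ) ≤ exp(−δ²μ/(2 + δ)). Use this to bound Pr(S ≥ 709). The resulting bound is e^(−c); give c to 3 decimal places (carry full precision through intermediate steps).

Write 709 = (1 + δ)μ, so δ = 709/490.035 − 1 = 0.4468354…
Then the exponent is δ²μ/(2 + δ) = (709 − μ)² / (μ·(2 + δ)) = 39.986882.

39.987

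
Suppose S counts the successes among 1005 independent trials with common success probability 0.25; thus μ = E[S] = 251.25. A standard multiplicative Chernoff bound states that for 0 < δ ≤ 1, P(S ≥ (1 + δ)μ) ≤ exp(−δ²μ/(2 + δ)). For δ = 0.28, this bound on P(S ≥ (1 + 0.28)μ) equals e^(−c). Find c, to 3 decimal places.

c = δ²μ/(2 + δ) = 0.28²·251.25/(2 + 0.28) = 8.6395.

8.639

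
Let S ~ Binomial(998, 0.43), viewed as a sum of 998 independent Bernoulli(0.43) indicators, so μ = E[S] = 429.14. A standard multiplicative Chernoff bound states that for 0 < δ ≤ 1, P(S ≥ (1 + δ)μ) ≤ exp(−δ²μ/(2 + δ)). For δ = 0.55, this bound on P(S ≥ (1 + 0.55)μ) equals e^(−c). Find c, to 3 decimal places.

c = δ²μ/(2 + δ) = 0.55²·429.14/(2 + 0.55) = 50.9078.

50.908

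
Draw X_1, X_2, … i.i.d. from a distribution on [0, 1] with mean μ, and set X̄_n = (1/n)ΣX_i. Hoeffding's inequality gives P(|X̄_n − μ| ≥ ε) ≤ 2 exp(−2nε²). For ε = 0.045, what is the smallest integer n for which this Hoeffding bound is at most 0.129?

Require 2·exp(−2nε²) ≤ 0.129, i.e. 2nε² ≥ ln(2/0.129) = 2.741090.
So n ≥ 2.741090 / (2·0.045²) = 676.812.
The smallest integer n is 677.

677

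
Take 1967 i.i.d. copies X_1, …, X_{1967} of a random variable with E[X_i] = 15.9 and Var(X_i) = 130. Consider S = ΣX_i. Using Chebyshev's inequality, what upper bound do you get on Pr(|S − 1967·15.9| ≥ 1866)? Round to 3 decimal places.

Var(S) = n·Var(X_i) = 1967·130 = 255710.
Chebyshev: Pr(|S − 1967·15.9| ≥ 1866) ≤ Var(S)/1866² = 255710/3481956 = 0.0734.

0.073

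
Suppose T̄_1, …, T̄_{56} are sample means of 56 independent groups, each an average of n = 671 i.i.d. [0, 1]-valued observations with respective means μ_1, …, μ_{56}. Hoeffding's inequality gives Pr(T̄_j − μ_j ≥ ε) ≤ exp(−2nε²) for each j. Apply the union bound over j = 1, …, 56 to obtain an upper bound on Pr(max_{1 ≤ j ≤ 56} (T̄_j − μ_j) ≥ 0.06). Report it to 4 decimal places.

0.4467

Per-experiment Hoeffding bound: exp(−2·671·0.06²) = exp(−4.83120) = 0.0079769.
Union bound over 56 events: 56·0.0079769 = 0.44671.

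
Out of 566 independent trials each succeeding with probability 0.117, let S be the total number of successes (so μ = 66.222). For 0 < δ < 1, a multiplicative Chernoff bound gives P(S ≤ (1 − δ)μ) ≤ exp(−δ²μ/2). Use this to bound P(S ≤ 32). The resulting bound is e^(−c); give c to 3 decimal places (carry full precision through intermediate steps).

8.843

Write 32 = (1 − δ)μ, so δ = 1 − 32/66.222 = 0.5167769…
Then the exponent is δ²μ/2 = (μ − 32)²/(2μ) = 8.842570.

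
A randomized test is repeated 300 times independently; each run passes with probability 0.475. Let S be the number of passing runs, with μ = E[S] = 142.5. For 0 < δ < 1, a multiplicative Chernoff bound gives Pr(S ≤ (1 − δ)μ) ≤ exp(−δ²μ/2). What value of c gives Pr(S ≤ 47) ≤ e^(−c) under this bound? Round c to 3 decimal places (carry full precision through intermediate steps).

Write 47 = (1 − δ)μ, so δ = 1 − 47/142.5 = 0.6701754…
Then the exponent is δ²μ/2 = (μ − 47)²/(2μ) = 32.000877.

32.001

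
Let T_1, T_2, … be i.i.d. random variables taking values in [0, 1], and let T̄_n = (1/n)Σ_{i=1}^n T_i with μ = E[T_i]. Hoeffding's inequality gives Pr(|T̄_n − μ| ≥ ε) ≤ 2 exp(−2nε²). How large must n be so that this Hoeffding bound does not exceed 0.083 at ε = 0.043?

Require 2·exp(−2nε²) ≤ 0.083, i.e. 2nε² ≥ ln(2/0.083) = 3.182062.
So n ≥ 3.182062 / (2·0.043²) = 860.482.
The smallest integer n is 861.

861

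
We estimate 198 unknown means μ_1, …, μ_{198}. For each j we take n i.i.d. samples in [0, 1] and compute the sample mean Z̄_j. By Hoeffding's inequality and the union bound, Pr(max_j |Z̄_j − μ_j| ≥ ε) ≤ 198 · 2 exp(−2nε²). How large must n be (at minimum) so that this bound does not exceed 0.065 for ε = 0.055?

1441

Need 2·198·exp(−2nε²) ≤ 0.065, i.e. exp(−2nε²) ≤ 0.065/396.
So 2nε² ≥ ln(396/0.065) = 8.714782.
Hence n ≥ 8.714782/(2·0.055²) = 1440.460.
The smallest integer n is 1441.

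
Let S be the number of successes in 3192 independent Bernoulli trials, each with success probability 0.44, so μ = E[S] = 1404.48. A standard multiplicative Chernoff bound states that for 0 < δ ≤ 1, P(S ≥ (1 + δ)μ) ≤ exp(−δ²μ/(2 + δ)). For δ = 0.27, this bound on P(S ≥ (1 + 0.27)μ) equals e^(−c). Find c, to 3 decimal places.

45.104

c = δ²μ/(2 + δ) = 0.27²·1404.48/(2 + 0.27) = 45.1042.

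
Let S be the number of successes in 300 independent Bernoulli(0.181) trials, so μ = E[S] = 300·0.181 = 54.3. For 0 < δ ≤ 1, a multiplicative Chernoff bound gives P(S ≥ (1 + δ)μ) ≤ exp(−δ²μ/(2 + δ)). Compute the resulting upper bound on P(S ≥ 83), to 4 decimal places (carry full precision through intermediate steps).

0.0025

Write 83 = (1 + δ)μ, so δ = 83/54.3 − 1 = 0.5285451…
Then the exponent is δ²μ/(2 + δ) = (83 − μ)² / (μ·(2 + δ)) = 5.999199.
Bound = exp(−5.999199) = 0.00248.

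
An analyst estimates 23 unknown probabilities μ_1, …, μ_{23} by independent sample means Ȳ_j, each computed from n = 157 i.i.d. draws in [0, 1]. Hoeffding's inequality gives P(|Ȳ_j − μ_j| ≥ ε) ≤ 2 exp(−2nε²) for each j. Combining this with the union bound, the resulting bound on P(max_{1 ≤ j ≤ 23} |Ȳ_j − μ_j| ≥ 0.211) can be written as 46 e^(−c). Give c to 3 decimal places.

13.980

Union bound over the 23 events: P(max_{1 ≤ j ≤ 23} |Ȳ_j − μ_j| ≥ 0.211) ≤ 23·2·exp(−2nε²) = 46 exp(−2·157·0.211²).
So c = 2·157·0.211² = 13.9796.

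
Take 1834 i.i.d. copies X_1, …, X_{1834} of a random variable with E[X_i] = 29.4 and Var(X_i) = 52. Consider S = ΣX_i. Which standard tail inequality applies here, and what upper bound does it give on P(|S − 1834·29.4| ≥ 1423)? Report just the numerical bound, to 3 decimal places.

With mean and variance of each term known, Chebyshev's inequality bounds the deviation of the sum (or sample mean).
Var(S) = n·Var(X_i) = 1834·52 = 95368.
Chebyshev: P(|S − 1834·29.4| ≥ 1423) ≤ Var(S)/1423² = 95368/2024929 = 0.0471.

0.047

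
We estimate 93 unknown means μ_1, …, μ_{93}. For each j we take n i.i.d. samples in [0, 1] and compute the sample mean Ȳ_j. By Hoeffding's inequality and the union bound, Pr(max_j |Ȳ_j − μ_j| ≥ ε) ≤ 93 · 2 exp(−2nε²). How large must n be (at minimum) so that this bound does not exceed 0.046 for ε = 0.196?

109

Need 2·93·exp(−2nε²) ≤ 0.046, i.e. exp(−2nε²) ≤ 0.046/186.
So 2nε² ≥ ln(186/0.046) = 8.304861.
Hence n ≥ 8.304861/(2·0.196²) = 108.091.
The smallest integer n is 109.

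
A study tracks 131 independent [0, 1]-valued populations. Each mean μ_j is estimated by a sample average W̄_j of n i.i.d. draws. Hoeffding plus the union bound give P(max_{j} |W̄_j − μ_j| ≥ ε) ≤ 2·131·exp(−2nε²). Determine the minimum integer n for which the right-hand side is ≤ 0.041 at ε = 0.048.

Need 2·131·exp(−2nε²) ≤ 0.041, i.e. exp(−2nε²) ≤ 0.041/262.
So 2nε² ≥ ln(262/0.041) = 8.762528.
Hence n ≥ 8.762528/(2·0.048²) = 1901.590.
The smallest integer n is 1902.

1902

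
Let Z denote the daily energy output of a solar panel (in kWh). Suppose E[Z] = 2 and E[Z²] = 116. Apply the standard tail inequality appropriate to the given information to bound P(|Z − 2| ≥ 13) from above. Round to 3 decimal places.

The first two moments determine the variance, so Chebyshev's inequality is the sharpest standard bound available.
Var(Z) = E[Z²] − (E[Z])² = 116 − 4 = 112.
Chebyshev's inequality: P(|Z − μ| ≥ t) ≤ Var(Z)/t² = 112/169 = 0.6627.

0.663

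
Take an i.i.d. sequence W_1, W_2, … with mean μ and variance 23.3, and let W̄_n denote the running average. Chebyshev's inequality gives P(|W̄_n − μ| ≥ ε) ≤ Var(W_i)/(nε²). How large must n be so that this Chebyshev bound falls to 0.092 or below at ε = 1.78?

80

Require 23.3/(n·1.78²) ≤ 0.092, i.e. n ≥ 23.3/(0.092·1.78²) = 79.933.
The smallest integer n is 80.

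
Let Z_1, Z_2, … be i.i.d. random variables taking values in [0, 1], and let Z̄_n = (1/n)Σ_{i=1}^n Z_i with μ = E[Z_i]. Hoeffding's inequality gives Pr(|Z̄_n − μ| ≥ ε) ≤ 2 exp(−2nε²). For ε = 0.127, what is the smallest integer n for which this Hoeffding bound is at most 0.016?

Require 2·exp(−2nε²) ≤ 0.016, i.e. 2nε² ≥ ln(2/0.016) = 4.828314.
So n ≥ 4.828314 / (2·0.127²) = 149.678.
The smallest integer n is 150.

150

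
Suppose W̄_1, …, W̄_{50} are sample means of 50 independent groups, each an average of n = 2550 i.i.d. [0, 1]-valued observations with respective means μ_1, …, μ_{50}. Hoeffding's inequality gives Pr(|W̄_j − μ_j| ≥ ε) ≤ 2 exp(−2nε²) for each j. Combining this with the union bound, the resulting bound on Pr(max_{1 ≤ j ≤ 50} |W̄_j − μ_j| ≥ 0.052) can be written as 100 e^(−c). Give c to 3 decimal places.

13.790

Union bound over the 50 events: Pr(max_{1 ≤ j ≤ 50} |W̄_j − μ_j| ≥ 0.052) ≤ 50·2·exp(−2nε²) = 100 exp(−2·2550·0.052²).
So c = 2·2550·0.052² = 13.7904.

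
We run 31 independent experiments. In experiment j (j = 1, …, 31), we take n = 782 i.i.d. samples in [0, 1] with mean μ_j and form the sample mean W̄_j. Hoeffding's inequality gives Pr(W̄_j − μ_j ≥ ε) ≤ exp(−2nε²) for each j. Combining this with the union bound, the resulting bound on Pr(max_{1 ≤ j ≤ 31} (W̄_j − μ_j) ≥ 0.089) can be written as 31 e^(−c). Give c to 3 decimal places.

Union bound over the 31 events: Pr(max_{1 ≤ j ≤ 31} (W̄_j − μ_j) ≥ 0.089) ≤ 31·exp(−2nε²) = 31 exp(−2·782·0.089²).
So c = 2·782·0.089² = 12.3884.

12.388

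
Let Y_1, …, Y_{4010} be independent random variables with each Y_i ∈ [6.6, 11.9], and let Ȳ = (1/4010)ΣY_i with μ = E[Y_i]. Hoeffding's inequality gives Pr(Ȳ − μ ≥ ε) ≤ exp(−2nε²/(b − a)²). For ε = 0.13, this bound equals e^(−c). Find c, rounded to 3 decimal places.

c = 2nε²/(b − a)² = 2·4010·0.13² / 5.3² = 4.8251.

4.825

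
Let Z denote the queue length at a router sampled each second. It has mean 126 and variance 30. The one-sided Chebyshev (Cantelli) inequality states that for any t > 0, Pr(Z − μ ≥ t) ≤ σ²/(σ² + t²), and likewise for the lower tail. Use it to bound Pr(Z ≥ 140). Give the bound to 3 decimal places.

0.133

Here σ² = 30 and t = 14, so σ² + t² = 226.
Cantelli's bound: 30/226 = 0.1327.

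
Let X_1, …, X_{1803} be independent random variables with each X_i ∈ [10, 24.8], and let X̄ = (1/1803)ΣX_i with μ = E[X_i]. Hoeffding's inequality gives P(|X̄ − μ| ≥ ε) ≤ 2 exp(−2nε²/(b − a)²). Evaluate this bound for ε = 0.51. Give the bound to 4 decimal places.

0.0276

Exponent: 2nε²/(b − a)² = 2·1803·0.51² / 14.8² = 4.28196.
Bound = 2·exp(−4.28196) = 0.02763.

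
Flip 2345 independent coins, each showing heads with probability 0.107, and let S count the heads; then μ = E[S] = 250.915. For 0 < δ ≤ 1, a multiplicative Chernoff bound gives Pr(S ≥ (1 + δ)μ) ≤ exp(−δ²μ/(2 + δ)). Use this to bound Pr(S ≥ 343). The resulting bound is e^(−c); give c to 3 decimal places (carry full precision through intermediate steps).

14.278

Write 343 = (1 + δ)μ, so δ = 343/250.915 − 1 = 0.3669968…
Then the exponent is δ²μ/(2 + δ) = (343 − μ)² / (μ·(2 + δ)) = 14.277543.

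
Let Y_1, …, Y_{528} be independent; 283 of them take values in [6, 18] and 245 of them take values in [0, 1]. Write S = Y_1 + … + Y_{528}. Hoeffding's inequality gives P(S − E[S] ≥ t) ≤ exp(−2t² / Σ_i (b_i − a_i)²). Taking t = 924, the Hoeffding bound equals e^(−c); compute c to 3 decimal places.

41.651

Σ(b_i − a_i)² = 283·12² + 245·1² = 40997.
c = 2t² / 40997 = 2·924² / 40997 = 41.6507.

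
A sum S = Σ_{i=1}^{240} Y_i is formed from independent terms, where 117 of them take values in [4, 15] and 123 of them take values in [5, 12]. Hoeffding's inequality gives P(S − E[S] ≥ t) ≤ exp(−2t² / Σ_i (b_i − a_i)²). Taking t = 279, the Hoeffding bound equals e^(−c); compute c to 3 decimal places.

7.713

Σ(b_i − a_i)² = 117·11² + 123·7² = 20184.
c = 2t² / 20184 = 2·279² / 20184 = 7.7131.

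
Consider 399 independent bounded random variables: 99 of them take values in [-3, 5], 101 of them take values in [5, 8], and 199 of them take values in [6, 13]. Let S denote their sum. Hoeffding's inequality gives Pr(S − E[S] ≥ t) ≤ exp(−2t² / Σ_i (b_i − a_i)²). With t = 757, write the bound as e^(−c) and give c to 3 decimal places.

Σ(b_i − a_i)² = 99·8² + 101·3² + 199·7² = 16996.
c = 2t² / 16996 = 2·757² / 16996 = 67.4334.

67.433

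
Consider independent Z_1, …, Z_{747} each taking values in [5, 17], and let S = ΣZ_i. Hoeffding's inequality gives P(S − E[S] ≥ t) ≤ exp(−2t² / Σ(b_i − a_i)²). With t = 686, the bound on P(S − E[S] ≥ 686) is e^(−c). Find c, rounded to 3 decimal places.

8.750

Σ(b_i − a_i)² = 747·(12)² = 107568.
c = 2t²/107568 = 2·686²/107568 = 8.7497.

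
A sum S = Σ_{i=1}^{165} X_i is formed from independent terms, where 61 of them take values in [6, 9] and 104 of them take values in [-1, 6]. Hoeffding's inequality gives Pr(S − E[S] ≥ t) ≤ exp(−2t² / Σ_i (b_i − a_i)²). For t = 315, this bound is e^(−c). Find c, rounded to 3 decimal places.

35.155

Σ(b_i − a_i)² = 61·3² + 104·7² = 5645.
c = 2t² / 5645 = 2·315² / 5645 = 35.1550.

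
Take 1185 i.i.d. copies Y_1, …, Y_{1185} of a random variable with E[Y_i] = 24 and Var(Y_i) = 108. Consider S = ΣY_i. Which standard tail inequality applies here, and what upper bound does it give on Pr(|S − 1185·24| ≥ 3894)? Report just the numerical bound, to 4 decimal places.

0.0084

With mean and variance of each term known, Chebyshev's inequality bounds the deviation of the sum (or sample mean).
Var(S) = n·Var(Y_i) = 1185·108 = 127980.
Chebyshev: Pr(|S − 1185·24| ≥ 3894) ≤ Var(S)/3894² = 127980/15163236 = 0.0084.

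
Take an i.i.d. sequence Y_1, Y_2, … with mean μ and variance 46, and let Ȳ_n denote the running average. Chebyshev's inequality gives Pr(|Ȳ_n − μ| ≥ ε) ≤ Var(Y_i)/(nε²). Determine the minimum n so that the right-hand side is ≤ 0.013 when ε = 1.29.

2127

Require 46/(n·1.29²) ≤ 0.013, i.e. n ≥ 46/(0.013·1.29²) = 2126.352.
The smallest integer n is 2127.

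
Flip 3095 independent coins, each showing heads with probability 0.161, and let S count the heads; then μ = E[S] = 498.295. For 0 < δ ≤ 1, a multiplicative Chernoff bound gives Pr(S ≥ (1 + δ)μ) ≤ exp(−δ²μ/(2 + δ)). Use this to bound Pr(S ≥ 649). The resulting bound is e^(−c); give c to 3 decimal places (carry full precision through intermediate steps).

Write 649 = (1 + δ)μ, so δ = 649/498.295 − 1 = 0.3024413…
Then the exponent is δ²μ/(2 + δ) = (649 − μ)² / (μ·(2 + δ)) = 19.796127.

19.796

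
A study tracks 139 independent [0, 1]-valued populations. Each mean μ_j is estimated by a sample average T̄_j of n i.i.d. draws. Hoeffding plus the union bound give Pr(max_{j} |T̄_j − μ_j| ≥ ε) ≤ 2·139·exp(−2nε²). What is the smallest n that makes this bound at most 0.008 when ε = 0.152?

227

Need 2·139·exp(−2nε²) ≤ 0.008, i.e. exp(−2nε²) ≤ 0.008/278.
So 2nε² ≥ ln(278/0.008) = 10.455935.
Hence n ≥ 10.455935/(2·0.152²) = 226.280.
The smallest integer n is 227.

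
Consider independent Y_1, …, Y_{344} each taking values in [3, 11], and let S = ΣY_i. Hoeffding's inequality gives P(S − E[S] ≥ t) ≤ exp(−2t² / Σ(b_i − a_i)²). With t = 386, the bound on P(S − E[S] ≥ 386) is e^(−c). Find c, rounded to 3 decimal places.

Σ(b_i − a_i)² = 344·(8)² = 22016.
c = 2t²/22016 = 2·386²/22016 = 13.5352.

13.535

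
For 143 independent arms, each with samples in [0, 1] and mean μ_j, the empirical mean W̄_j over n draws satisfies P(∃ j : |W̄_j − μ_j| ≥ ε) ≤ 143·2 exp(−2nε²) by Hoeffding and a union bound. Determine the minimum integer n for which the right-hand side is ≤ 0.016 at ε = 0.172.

166

Need 2·143·exp(−2nε²) ≤ 0.016, i.e. exp(−2nε²) ≤ 0.016/286.
So 2nε² ≥ ln(286/0.016) = 9.791158.
Hence n ≥ 9.791158/(2·0.172²) = 165.481.
The smallest integer n is 166.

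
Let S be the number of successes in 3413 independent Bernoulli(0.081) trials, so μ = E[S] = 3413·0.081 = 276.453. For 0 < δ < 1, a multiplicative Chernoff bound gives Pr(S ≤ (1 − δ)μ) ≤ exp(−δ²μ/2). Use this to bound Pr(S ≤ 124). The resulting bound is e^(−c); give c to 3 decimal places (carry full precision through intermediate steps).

Write 124 = (1 − δ)μ, so δ = 1 − 124/276.453 = 0.5514608…
Then the exponent is δ²μ/2 = (μ − 124)²/(2μ) = 42.035929.

42.036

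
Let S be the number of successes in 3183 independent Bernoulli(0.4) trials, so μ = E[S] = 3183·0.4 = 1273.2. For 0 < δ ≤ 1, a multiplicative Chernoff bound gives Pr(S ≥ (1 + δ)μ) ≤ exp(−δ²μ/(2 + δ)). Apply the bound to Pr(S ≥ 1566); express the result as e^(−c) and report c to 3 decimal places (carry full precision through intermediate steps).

30.196

Write 1566 = (1 + δ)μ, so δ = 1566/1273.2 − 1 = 0.2299717…
Then the exponent is δ²μ/(2 + δ) = (1566 − μ)² / (μ·(2 + δ)) = 30.195773.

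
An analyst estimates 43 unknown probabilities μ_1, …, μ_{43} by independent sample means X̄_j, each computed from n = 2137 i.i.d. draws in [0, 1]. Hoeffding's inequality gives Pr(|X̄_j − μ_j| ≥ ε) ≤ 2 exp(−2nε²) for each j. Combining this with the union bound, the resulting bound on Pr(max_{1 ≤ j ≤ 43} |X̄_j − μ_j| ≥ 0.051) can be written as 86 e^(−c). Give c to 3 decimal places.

Union bound over the 43 events: Pr(max_{1 ≤ j ≤ 43} |X̄_j − μ_j| ≥ 0.051) ≤ 43·2·exp(−2nε²) = 86 exp(−2·2137·0.051²).
So c = 2·2137·0.051² = 11.1167.

11.117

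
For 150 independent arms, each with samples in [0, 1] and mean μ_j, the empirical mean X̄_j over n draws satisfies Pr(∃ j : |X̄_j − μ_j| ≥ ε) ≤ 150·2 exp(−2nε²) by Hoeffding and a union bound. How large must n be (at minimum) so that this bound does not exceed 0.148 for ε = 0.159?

Need 2·150·exp(−2nε²) ≤ 0.148, i.e. exp(−2nε²) ≤ 0.148/300.
So 2nε² ≥ ln(300/0.148) = 7.614325.
Hence n ≥ 7.614325/(2·0.159²) = 150.594.
The smallest integer n is 151.

151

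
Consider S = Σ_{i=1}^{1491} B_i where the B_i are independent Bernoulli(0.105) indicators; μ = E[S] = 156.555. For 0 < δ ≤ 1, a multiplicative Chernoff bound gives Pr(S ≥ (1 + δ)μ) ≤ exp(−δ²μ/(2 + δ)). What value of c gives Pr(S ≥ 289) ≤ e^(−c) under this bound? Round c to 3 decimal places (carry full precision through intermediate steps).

39.370

Write 289 = (1 + δ)μ, so δ = 289/156.555 − 1 = 0.8459966…
Then the exponent is δ²μ/(2 + δ) = (289 − μ)² / (μ·(2 + δ)) = 39.370399.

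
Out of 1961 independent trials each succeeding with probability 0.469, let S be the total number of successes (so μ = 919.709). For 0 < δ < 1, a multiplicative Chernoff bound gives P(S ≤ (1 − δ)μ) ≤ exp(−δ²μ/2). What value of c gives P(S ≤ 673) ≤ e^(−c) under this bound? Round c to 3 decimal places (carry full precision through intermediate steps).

33.089

Write 673 = (1 − δ)μ, so δ = 1 − 673/919.709 = 0.2682468…
Then the exponent is δ²μ/2 = (μ − 673)²/(2μ) = 33.089450.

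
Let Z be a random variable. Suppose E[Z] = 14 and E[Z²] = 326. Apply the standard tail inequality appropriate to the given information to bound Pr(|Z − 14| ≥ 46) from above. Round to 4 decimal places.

0.0614

The first two moments determine the variance, so Chebyshev's inequality is the sharpest standard bound available.
Var(Z) = E[Z²] − (E[Z])² = 326 − 196 = 130.
Chebyshev's inequality: Pr(|Z − μ| ≥ t) ≤ Var(Z)/t² = 130/2116 = 0.0614.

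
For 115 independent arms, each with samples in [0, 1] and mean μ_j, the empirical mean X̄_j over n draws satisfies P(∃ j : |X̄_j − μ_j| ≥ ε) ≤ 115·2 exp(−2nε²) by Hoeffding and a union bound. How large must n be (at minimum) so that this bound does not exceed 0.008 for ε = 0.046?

Need 2·115·exp(−2nε²) ≤ 0.008, i.e. exp(−2nε²) ≤ 0.008/230.
So 2nε² ≥ ln(230/0.008) = 10.266393.
Hence n ≥ 10.266393/(2·0.046²) = 2425.896.
The smallest integer n is 2426.

2426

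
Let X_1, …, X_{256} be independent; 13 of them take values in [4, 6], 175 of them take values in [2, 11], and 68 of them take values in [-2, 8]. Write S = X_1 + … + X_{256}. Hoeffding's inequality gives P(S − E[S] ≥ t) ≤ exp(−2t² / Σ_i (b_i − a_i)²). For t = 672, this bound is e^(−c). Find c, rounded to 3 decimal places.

42.953

Σ(b_i − a_i)² = 13·2² + 175·9² + 68·10² = 21027.
c = 2t² / 21027 = 2·672² / 21027 = 42.9528.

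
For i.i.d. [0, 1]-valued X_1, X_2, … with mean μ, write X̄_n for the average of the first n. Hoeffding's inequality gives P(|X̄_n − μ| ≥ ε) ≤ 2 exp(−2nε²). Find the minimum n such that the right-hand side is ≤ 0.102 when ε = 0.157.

61

Require 2·exp(−2nε²) ≤ 0.102, i.e. 2nε² ≥ ln(2/0.102) = 2.975930.
So n ≥ 2.975930 / (2·0.157²) = 60.366.
The smallest integer n is 61.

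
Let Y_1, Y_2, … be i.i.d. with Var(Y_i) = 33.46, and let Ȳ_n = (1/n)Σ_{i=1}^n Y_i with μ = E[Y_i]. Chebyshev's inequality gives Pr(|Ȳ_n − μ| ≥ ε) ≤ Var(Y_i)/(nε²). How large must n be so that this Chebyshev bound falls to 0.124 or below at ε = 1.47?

Require 33.46/(n·1.47²) ≤ 0.124, i.e. n ≥ 33.46/(0.124·1.47²) = 124.873.
The smallest integer n is 125.

125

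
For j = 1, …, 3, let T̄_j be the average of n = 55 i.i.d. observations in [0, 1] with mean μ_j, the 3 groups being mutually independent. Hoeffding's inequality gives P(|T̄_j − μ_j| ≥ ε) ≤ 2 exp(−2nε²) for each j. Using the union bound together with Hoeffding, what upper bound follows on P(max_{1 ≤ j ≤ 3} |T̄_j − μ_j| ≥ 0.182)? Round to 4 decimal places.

Per-experiment Hoeffding bound: 2·exp(−2·55·0.182²) = 2·exp(−3.64364) = 0.052314.
Union bound over 3 events: 3·0.052314 = 0.15694.

0.1569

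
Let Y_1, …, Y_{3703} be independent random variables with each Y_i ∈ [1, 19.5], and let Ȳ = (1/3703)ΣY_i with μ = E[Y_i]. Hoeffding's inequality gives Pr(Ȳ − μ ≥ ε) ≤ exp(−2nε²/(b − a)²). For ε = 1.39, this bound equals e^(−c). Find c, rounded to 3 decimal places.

41.809

c = 2nε²/(b − a)² = 2·3703·1.39² / 18.5² = 41.8090.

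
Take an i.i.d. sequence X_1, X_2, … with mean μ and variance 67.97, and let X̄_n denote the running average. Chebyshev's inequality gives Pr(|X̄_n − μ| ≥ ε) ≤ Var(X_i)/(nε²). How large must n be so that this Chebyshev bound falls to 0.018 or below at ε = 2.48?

614

Require 67.97/(n·2.48²) ≤ 0.018, i.e. n ≥ 67.97/(0.018·2.48²) = 613.962.
The smallest integer n is 614.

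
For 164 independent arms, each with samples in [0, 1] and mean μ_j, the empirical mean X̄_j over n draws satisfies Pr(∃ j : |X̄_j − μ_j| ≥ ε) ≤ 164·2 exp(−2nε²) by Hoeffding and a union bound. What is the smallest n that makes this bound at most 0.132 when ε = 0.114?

301

Need 2·164·exp(−2nε²) ≤ 0.132, i.e. exp(−2nε²) ≤ 0.132/328.
So 2nε² ≥ ln(328/0.132) = 7.817967.
Hence n ≥ 7.817967/(2·0.114²) = 300.784.
The smallest integer n is 301.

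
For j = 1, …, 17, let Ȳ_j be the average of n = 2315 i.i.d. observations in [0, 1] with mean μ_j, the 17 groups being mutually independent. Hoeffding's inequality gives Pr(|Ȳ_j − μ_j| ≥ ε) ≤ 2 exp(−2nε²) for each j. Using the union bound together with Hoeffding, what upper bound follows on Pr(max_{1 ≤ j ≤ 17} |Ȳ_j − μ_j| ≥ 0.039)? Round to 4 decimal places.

0.0297

Per-experiment Hoeffding bound: 2·exp(−2·2315·0.039²) = 2·exp(−7.04223) = 0.0017483.
Union bound over 17 events: 17·0.0017483 = 0.02972.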